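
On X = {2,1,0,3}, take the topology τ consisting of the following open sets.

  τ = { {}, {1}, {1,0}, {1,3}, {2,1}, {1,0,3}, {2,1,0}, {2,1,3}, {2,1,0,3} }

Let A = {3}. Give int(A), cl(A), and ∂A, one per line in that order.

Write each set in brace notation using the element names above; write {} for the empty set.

int(A) = {}
cl(A)  = {3}
∂A     = {3}

open subsets of A: {}; so int(A) = {}
closure: X∖int(X∖A) = X∖{2,1,0} = {3}
∂A = {3} minus {} = {3}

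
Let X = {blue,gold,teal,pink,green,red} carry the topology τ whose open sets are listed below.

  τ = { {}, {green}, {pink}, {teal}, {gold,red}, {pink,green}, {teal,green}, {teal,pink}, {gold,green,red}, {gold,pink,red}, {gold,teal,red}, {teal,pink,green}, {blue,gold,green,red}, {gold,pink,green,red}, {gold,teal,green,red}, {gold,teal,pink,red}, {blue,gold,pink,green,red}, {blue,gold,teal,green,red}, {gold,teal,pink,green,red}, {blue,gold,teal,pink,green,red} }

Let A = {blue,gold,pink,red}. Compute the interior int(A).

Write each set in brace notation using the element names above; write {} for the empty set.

opens ⊆ A: {}, {pink}, {gold,red}, {gold,pink,red}; union → int = {gold,pink,red}

{gold,pink,red}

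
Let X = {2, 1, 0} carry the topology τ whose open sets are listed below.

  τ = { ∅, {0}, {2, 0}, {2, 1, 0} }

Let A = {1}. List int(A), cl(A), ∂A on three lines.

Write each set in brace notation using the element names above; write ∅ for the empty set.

opens ⊆ A: ∅; union → int = ∅
complement {2, 0}; its interior {2, 0}; cl(A) = X∖{2, 0} = {1}
boundary = {1} ∖ ∅ = {1}

int(A) = ∅
cl(A)  = {1}
∂A     = {1}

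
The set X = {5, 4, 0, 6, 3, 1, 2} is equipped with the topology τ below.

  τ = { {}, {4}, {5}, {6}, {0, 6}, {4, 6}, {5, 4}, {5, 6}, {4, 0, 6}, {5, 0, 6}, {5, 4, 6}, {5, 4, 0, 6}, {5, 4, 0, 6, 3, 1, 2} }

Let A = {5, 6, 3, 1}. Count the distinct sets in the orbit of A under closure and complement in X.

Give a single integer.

cl via duality: int({4, 0, 2}) = {4}, so X∖{4} = {5, 0, 6, 3, 1, 2}
Write k for closure, c for complement:
  1. A     = {5, 6, 3, 1}
  2. kA    = {5, 0, 6, 3, 1, 2}
  3. cA    = {4, 0, 2}
  4. ckA   = {4}
  5. kcA   = {4, 0, 3, 1, 2}
  6. kckA  = {4, 3, 1, 2}
  7. ckcA  = {5, 6}
  8. ckckA = {5, 0, 6}
applying k or c yields no new set

8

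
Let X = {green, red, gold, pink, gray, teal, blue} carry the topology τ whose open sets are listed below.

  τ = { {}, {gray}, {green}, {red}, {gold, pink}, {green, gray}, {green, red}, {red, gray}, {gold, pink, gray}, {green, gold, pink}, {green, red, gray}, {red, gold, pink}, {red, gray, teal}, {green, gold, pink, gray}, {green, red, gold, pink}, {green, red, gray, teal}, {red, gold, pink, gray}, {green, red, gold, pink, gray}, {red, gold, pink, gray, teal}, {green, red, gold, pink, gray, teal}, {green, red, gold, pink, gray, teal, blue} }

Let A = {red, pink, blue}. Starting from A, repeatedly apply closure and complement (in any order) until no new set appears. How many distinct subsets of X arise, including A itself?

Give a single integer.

10

closure: X∖int(X∖A) = X∖{green, gray} = {red, gold, pink, teal, blue}
Let k=closure and c=complement:
  1. A     = {red, pink, blue}
  2. kA    = {red, gold, pink, teal, blue}
  3. cA    = {green, gold, gray, teal}
  4. ckA   = {green, gray}
  5. kcA   = {green, gold, pink, gray, teal, blue}
  6. kckA  = {green, gray, teal, blue}
  7. ckcA  = {red}
  8. ckckA = {red, gold, pink}
  9. kckcA = {red, teal, blue}
  10. ckckcA = {green, gold, pink, gray}
— saturated at 10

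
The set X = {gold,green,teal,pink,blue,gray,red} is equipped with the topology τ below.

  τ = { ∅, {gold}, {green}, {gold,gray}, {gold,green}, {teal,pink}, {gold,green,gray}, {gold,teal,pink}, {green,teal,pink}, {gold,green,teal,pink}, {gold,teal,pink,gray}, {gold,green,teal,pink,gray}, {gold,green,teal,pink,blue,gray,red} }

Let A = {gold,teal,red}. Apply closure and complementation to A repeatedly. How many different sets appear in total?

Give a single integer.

X∖A={green,pink,blue,gray}, int(X∖A)={green}, hence cl(A)={gold,teal,pink,blue,gray,red}
Orbit (k=closure, c=complement):
  1. A     = {gold,teal,red}
  2. kA    = {gold,teal,pink,blue,gray,red}
  3. cA    = {green,pink,blue,gray}
  4. ckA   = {green}
  5. kcA   = {green,teal,pink,blue,gray,red}
  6. kckA  = {green,blue,red}
  7. ckcA  = {gold}
  8. ckckA = {gold,teal,pink,gray}
  9. kckcA = {gold,blue,gray,red}
  10. ckckcA = {green,teal,pink}
  11. kckckcA = {green,teal,pink,blue,red}
  12. ckckckcA = {gold,gray}
(closed under both — stop)

12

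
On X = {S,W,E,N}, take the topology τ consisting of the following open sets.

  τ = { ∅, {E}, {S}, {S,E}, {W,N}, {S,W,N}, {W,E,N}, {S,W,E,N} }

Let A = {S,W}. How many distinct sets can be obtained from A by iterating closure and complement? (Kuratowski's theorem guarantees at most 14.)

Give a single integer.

X∖A={E,N}, int(X∖A)={E}, hence cl(A)={S,W,N}
Orbit (k=closure, c=complement):
  1. A     = {S,W}
  2. kA    = {S,W,N}
  3. cA    = {E,N}
  4. ckA   = {E}
  5. kcA   = {W,E,N}
  6. ckcA  = {S}
(closed under both — stop)

6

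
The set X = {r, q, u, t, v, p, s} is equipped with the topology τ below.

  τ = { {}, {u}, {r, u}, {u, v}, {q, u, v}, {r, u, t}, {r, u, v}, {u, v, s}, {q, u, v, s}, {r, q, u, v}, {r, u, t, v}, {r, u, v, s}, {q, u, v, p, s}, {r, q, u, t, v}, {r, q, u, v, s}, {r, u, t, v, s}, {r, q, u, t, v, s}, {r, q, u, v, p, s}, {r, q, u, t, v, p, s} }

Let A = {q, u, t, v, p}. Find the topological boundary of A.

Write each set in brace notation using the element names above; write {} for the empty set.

opens ⊆ A: {}, {u}, {u, v}, {q, u, v}; union → int = {q, u, v}
complement {r, s}; its interior {}; cl(A) = X∖{} = {r, q, u, t, v, p, s}
boundary = {r, q, u, t, v, p, s} ∖ {q, u, v} = {r, t, p, s}

{r, t, p, s}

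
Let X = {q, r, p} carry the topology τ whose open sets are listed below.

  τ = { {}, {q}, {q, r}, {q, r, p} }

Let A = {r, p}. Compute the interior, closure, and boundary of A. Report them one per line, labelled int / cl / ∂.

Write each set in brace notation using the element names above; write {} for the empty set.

open subsets of A: {}; so int(A) = {}
closure: X∖int(X∖A) = X∖{q} = {r, p}
∂A = {r, p} minus {} = {r, p}

int(A) = {}
cl(A)  = {r, p}
∂A     = {r, p}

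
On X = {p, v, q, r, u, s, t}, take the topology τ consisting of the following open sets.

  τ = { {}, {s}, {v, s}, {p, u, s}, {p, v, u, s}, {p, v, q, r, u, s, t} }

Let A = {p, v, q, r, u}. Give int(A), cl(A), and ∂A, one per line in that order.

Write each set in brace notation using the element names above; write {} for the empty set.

int(A) = {}
cl(A)  = {p, v, q, r, u, t}
∂A     = {p, v, q, r, u, t}

open subsets of A: {}; so int(A) = {}
closure: X∖int(X∖A) = X∖{s} = {p, v, q, r, u, t}
∂A = {p, v, q, r, u, t} minus {} = {p, v, q, r, u, t}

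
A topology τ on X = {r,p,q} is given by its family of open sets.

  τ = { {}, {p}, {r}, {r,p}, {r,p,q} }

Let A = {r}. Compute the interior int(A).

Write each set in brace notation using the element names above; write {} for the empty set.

U open, U⊆A: {}, {r}. int(A) = ⋃ = {r}

{r}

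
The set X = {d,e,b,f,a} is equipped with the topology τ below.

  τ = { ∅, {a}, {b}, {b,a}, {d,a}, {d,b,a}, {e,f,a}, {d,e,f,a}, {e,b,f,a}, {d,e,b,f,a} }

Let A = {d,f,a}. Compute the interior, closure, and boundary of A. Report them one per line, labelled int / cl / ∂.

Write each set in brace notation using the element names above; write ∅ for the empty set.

interior: largest open inside A is {d,a} (from ∅, {a}, {d,a})
cl via duality: int({e,b}) = {b}, so X∖{b} = {d,e,f,a}
cl∖int = {e,f}

int(A) = {d,a}
cl(A)  = {d,e,f,a}
∂A     = {e,f}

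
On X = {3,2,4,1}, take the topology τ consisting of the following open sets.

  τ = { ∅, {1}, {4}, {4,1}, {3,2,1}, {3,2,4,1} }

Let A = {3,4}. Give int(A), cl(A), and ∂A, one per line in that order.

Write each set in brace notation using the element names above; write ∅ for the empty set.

int(A) = {4}
cl(A)  = {3,2,4}
∂A     = {3,2}

open subsets of A: ∅, {4}; so int(A) = {4}
closure: X∖int(X∖A) = X∖{1} = {3,2,4}
∂A = {3,2,4} minus {4} = {3,2}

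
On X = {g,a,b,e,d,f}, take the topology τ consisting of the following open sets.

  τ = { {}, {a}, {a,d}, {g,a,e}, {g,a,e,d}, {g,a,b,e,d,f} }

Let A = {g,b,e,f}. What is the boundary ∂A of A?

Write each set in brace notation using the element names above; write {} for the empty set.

open subsets of A: {}; so int(A) = {}
closure: X∖int(X∖A) = X∖{a,d} = {g,b,e,f}
∂A = {g,b,e,f} minus {} = {g,b,e,f}

{g,b,e,f}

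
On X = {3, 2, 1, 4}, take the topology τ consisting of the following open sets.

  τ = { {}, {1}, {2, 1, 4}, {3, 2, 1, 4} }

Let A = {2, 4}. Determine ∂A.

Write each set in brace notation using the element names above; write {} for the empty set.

open subsets of A: {}; so int(A) = {}
closure: X∖int(X∖A) = X∖{1} = {3, 2, 4}
∂A = {3, 2, 4} minus {} = {3, 2, 4}

{3, 2, 4}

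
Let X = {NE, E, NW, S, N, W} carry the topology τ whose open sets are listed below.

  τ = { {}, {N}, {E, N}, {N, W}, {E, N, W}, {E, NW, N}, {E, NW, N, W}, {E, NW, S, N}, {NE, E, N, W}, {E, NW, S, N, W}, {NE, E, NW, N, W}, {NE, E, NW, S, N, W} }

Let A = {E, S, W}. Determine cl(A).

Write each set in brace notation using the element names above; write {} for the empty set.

closure: X∖int(X∖A) = X∖{N} = {NE, E, NW, S, W}

{NE, E, NW, S, W}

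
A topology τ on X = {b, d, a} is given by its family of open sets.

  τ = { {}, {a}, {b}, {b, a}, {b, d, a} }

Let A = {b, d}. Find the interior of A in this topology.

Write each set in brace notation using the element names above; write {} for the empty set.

U open, U⊆A: {}, {b}. int(A) = ⋃ = {b}

{b}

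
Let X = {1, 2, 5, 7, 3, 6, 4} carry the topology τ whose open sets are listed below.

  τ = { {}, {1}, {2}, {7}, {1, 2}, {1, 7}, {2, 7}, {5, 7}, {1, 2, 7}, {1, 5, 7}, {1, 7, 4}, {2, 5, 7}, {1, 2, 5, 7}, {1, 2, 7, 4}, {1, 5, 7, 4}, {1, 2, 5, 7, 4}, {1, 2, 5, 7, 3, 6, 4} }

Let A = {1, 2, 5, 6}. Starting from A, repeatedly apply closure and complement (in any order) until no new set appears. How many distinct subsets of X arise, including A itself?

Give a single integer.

8

complement {7, 3, 4}; its interior {7}; cl(A) = X∖{7} = {1, 2, 5, 3, 6, 4}
With k = closure, c = complement:
  1. A     = {1, 2, 5, 6}
  2. kA    = {1, 2, 5, 3, 6, 4}
  3. cA    = {7, 3, 4}
  4. ckA   = {7}
  5. kcA   = {5, 7, 3, 6, 4}
  6. ckcA  = {1, 2}
  7. kckcA = {1, 2, 3, 6, 4}
  8. ckckcA = {5, 7}
k, c of each give nothing new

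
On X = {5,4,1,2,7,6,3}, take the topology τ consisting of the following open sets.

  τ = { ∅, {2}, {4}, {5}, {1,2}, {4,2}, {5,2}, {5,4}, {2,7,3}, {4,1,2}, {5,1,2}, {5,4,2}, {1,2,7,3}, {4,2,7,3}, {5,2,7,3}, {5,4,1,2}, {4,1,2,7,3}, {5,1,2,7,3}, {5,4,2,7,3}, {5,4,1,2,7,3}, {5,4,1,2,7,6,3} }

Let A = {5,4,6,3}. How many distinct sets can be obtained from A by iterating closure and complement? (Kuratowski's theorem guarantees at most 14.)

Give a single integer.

complement {1,2,7}; its interior {1,2}; cl(A) = X∖{1,2} = {5,4,7,6,3}
With k = closure, c = complement:
  1. A     = {5,4,6,3}
  2. kA    = {5,4,7,6,3}
  3. cA    = {1,2,7}
  4. ckA   = {1,2}
  5. kcA   = {1,2,7,6,3}
  6. ckcA  = {5,4}
  7. kckcA = {5,4,6}
  8. ckckcA = {1,2,7,3}
k, c of each give nothing new

8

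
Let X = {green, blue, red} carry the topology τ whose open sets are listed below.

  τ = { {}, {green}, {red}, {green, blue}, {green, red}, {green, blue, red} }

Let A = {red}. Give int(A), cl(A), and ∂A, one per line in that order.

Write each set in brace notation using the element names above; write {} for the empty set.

open subsets of A: {}, {red}; so int(A) = {red}
closure: X∖int(X∖A) = X∖{green, blue} = {red}
∂A = {red} minus {red} = {}

int(A) = {red}
cl(A)  = {red}
∂A     = {}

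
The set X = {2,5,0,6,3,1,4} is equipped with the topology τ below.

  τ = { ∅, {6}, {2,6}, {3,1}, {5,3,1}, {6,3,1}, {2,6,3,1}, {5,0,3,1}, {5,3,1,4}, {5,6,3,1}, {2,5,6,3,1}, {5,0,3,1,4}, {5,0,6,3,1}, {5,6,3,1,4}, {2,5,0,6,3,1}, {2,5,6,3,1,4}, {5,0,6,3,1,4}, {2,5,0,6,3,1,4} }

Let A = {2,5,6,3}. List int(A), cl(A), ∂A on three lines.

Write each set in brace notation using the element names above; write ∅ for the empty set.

interior: largest open inside A is {2,6} (from ∅, {6}, {2,6})
cl via duality: int({0,1,4}) = ∅, so X∖∅ = {2,5,0,6,3,1,4}
cl∖int = {5,0,3,1,4}

int(A) = {2,6}
cl(A)  = {2,5,0,6,3,1,4}
∂A     = {5,0,3,1,4}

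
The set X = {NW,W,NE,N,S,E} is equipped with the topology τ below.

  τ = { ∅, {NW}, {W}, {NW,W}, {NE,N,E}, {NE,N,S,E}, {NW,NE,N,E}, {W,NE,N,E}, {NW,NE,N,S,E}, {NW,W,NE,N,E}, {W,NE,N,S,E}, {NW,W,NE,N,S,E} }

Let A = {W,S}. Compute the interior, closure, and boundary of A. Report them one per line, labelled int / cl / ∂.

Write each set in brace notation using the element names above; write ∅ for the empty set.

int(A) = {W}
cl(A)  = {W,S}
∂A     = {S}

interior: largest open inside A is {W} (from ∅, {W})
cl via duality: int({NW,NE,N,E}) = {NW,NE,N,E}, so X∖{NW,NE,N,E} = {W,S}
cl∖int = {S}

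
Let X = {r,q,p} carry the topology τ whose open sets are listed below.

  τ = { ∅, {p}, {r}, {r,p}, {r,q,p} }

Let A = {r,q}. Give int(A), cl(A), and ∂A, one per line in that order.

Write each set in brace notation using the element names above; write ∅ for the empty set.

int(A) = {r}
cl(A)  = {r,q}
∂A     = {q}

opens ⊆ A: ∅, {r}; union → int = {r}
complement {p}; its interior {p}; cl(A) = X∖{p} = {r,q}
boundary = {r,q} ∖ {r} = {q}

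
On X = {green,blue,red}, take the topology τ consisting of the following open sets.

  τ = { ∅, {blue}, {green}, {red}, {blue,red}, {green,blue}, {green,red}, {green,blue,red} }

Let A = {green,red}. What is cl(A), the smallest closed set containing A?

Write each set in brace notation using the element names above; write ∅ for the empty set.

{green,red}

X∖A={blue}, int(X∖A)={blue}, hence cl(A)={green,red}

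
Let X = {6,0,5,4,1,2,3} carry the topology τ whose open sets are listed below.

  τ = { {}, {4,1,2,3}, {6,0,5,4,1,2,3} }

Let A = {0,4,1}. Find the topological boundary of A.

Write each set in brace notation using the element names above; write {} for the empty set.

{6,0,5,4,1,2,3}

U open, U⊆A: {}. int(A) = ⋃ = {}
X∖A={6,5,2,3}, int(X∖A)={}, hence cl(A)={6,0,5,4,1,2,3}
∂A: remove int from cl → {6,0,5,4,1,2,3}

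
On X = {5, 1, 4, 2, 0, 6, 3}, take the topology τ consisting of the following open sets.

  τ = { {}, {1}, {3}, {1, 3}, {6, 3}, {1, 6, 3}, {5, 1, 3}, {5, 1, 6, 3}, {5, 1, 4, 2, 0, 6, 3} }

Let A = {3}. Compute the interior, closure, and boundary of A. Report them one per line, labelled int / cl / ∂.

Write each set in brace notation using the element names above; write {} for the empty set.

open subsets of A: {}, {3}; so int(A) = {3}
closure: X∖int(X∖A) = X∖{1} = {5, 4, 2, 0, 6, 3}
∂A = {5, 4, 2, 0, 6, 3} minus {3} = {5, 4, 2, 0, 6}

int(A) = {3}
cl(A)  = {5, 4, 2, 0, 6, 3}
∂A     = {5, 4, 2, 0, 6}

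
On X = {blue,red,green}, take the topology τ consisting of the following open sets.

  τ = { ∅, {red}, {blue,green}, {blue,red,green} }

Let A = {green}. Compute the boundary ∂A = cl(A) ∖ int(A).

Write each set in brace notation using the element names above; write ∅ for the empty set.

{blue,green}

opens ⊆ A: ∅; union → int = ∅
complement {blue,red}; its interior {red}; cl(A) = X∖{red} = {blue,green}
boundary = {blue,green} ∖ ∅ = {blue,green}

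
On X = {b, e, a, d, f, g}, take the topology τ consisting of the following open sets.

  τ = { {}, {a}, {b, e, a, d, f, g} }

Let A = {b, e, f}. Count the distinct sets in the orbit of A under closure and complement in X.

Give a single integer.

cl via duality: int({a, d, g}) = {a}, so X∖{a} = {b, e, d, f, g}
Write k for closure, c for complement:
  1. A     = {b, e, f}
  2. kA    = {b, e, d, f, g}
  3. cA    = {a, d, g}
  4. ckA   = {a}
  5. kcA   = {b, e, a, d, f, g}
  6. ckcA  = {}
applying k or c yields no new set

6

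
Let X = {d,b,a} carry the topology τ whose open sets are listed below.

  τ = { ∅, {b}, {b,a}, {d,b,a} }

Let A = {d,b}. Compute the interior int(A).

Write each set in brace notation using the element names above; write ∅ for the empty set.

{b}

open subsets of A: ∅, {b}; so int(A) = {b}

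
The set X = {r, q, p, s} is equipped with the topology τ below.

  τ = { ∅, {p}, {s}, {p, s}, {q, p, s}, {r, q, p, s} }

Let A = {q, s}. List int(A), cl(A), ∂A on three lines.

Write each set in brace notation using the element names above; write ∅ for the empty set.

U open, U⊆A: ∅, {s}. int(A) = ⋃ = {s}
X∖A={r, p}, int(X∖A)={p}, hence cl(A)={r, q, s}
∂A: remove int from cl → {r, q}

int(A) = {s}
cl(A)  = {r, q, s}
∂A     = {r, q}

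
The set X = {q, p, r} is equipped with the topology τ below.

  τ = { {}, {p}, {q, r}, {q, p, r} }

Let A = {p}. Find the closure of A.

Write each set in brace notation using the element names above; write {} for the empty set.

cl via duality: int({q, r}) = {q, r}, so X∖{q, r} = {p}

{p}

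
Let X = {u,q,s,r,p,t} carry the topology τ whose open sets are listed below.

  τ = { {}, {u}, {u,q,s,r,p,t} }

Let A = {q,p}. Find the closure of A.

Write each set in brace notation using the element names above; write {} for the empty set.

{q,s,r,p,t}

cl via duality: int({u,s,r,t}) = {u}, so X∖{u} = {q,s,r,p,t}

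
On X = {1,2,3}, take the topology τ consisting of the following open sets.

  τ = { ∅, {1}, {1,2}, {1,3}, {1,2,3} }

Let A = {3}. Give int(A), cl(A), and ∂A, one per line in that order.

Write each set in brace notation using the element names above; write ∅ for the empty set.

U open, U⊆A: ∅. int(A) = ⋃ = ∅
X∖A={1,2}, int(X∖A)={1,2}, hence cl(A)={3}
∂A: remove int from cl → {3}

int(A) = ∅
cl(A)  = {3}
∂A     = {3}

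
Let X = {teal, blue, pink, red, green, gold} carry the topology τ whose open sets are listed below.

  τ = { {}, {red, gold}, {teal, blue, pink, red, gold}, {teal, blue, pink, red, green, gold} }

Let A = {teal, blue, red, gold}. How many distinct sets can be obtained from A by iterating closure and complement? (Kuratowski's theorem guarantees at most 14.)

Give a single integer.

X∖A={pink, green}, int(X∖A)={}, hence cl(A)={teal, blue, pink, red, green, gold}
Orbit (k=closure, c=complement):
  1. A     = {teal, blue, red, gold}
  2. kA    = {teal, blue, pink, red, green, gold}
  3. cA    = {pink, green}
  4. ckA   = {}
  5. kcA   = {teal, blue, pink, green}
  6. ckcA  = {red, gold}
(closed under both — stop)

6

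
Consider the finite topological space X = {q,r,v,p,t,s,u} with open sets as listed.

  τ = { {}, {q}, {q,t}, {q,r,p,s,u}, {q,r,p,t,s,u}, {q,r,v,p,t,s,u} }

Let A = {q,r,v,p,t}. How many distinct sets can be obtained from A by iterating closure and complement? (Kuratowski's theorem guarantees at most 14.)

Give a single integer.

6

cl via duality: int({s,u}) = {}, so X∖{} = {q,r,v,p,t,s,u}
Write k for closure, c for complement:
  1. A     = {q,r,v,p,t}
  2. kA    = {q,r,v,p,t,s,u}
  3. cA    = {s,u}
  4. ckA   = {}
  5. kcA   = {r,v,p,s,u}
  6. ckcA  = {q,t}
applying k or c yields no new set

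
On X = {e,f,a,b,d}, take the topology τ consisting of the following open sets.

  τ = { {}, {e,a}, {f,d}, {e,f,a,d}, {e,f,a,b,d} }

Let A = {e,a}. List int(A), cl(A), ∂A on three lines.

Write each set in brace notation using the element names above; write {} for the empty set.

int(A) = {e,a}
cl(A)  = {e,a,b}
∂A     = {b}

U open, U⊆A: {}, {e,a}. int(A) = ⋃ = {e,a}
X∖A={f,b,d}, int(X∖A)={f,d}, hence cl(A)={e,a,b}
∂A: remove int from cl → {b}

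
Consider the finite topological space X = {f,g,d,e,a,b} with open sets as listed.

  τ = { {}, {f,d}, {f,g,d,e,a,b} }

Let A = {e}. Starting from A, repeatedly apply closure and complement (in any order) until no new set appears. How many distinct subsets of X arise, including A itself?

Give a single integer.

complement {f,g,d,a,b}; its interior {f,d}; cl(A) = X∖{f,d} = {g,e,a,b}
With k = closure, c = complement:
  1. A     = {e}
  2. kA    = {g,e,a,b}
  3. cA    = {f,g,d,a,b}
  4. ckA   = {f,d}
  5. kcA   = {f,g,d,e,a,b}
  6. ckcA  = {}
k, c of each give nothing new

6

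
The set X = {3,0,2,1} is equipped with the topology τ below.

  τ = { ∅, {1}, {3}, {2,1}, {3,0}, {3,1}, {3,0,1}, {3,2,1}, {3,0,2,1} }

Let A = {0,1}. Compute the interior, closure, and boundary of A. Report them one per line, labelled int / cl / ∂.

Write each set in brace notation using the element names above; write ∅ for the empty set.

int(A) = {1}
cl(A)  = {0,2,1}
∂A     = {0,2}

interior: largest open inside A is {1} (from ∅, {1})
cl via duality: int({3,2}) = {3}, so X∖{3} = {0,2,1}
cl∖int = {0,2}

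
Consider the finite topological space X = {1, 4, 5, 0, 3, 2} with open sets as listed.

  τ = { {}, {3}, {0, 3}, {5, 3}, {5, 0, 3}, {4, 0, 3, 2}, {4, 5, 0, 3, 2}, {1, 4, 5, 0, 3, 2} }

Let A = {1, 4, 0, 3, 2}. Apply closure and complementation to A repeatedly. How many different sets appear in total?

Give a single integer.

closure: X∖int(X∖A) = X∖{} = {1, 4, 5, 0, 3, 2}
Let k=closure and c=complement:
  1. A     = {1, 4, 0, 3, 2}
  2. kA    = {1, 4, 5, 0, 3, 2}
  3. cA    = {5}
  4. ckA   = {}
  5. kcA   = {1, 5}
  6. ckcA  = {4, 0, 3, 2}
— saturated at 6

6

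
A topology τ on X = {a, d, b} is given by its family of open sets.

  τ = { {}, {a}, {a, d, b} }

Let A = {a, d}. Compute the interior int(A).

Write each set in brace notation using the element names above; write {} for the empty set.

{a}

U open, U⊆A: {}, {a}. int(A) = ⋃ = {a}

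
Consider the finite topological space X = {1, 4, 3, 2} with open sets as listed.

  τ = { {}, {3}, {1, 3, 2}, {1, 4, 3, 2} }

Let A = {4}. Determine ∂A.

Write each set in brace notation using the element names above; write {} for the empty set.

U open, U⊆A: {}. int(A) = ⋃ = {}
X∖A={1, 3, 2}, int(X∖A)={1, 3, 2}, hence cl(A)={4}
∂A: remove int from cl → {4}

{4}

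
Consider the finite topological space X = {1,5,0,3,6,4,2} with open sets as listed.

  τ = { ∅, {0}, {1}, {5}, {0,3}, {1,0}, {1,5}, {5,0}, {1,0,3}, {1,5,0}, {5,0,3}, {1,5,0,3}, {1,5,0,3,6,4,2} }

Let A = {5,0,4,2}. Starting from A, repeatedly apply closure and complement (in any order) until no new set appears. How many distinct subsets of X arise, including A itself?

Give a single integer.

closure: X∖int(X∖A) = X∖{1} = {5,0,3,6,4,2}
Let k=closure and c=complement:
  1. A     = {5,0,4,2}
  2. kA    = {5,0,3,6,4,2}
  3. cA    = {1,3,6}
  4. ckA   = {1}
  5. kcA   = {1,3,6,4,2}
  6. kckA  = {1,6,4,2}
  7. ckcA  = {5,0}
  8. ckckA = {5,0,3}
— saturated at 8

8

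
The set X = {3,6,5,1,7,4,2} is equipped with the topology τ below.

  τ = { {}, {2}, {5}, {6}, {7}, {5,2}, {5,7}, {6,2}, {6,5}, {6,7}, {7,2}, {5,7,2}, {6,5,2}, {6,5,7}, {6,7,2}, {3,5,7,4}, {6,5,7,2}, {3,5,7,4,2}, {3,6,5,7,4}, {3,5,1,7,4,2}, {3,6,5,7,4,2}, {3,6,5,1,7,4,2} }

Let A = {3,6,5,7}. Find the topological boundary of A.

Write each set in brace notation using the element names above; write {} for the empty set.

{3,1,4}

open subsets of A: {}, {6}, {7}, {5}, {6,7}, {5,7}, {6,5}, {6,5,7}; so int(A) = {6,5,7}
closure: X∖int(X∖A) = X∖{2} = {3,6,5,1,7,4}
∂A = {3,6,5,1,7,4} minus {6,5,7} = {3,1,4}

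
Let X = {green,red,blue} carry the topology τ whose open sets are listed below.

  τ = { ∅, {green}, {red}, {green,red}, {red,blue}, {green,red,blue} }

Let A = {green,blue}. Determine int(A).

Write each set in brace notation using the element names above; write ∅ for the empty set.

{green}

U open, U⊆A: ∅, {green}. int(A) = ⋃ = {green}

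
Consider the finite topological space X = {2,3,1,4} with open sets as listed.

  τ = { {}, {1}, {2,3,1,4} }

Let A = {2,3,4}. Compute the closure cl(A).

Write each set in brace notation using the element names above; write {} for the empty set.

{2,3,4}

closure: X∖int(X∖A) = X∖{1} = {2,3,4}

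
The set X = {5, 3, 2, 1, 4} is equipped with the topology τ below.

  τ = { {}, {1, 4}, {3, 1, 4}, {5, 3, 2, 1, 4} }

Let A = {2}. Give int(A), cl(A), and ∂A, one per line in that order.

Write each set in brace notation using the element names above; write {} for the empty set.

int(A) = {}
cl(A)  = {5, 2}
∂A     = {5, 2}

interior: largest open inside A is {} (from {})
cl via duality: int({5, 3, 1, 4}) = {3, 1, 4}, so X∖{3, 1, 4} = {5, 2}
cl∖int = {5, 2}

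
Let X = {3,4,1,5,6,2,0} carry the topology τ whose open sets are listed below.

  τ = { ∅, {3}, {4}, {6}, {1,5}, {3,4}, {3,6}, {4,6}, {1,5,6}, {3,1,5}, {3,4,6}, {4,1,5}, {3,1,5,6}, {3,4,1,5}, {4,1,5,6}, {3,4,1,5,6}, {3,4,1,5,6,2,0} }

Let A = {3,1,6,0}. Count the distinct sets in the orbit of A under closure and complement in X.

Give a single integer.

10

closure: X∖int(X∖A) = X∖{4} = {3,1,5,6,2,0}
Let k=closure and c=complement:
  1. A     = {3,1,6,0}
  2. kA    = {3,1,5,6,2,0}
  3. cA    = {4,5,2}
  4. ckA   = {4}
  5. kcA   = {4,1,5,2,0}
  6. kckA  = {4,2,0}
  7. ckcA  = {3,6}
  8. ckckA = {3,1,5,6}
  9. kckcA = {3,6,2,0}
  10. ckckcA = {4,1,5}
— saturated at 10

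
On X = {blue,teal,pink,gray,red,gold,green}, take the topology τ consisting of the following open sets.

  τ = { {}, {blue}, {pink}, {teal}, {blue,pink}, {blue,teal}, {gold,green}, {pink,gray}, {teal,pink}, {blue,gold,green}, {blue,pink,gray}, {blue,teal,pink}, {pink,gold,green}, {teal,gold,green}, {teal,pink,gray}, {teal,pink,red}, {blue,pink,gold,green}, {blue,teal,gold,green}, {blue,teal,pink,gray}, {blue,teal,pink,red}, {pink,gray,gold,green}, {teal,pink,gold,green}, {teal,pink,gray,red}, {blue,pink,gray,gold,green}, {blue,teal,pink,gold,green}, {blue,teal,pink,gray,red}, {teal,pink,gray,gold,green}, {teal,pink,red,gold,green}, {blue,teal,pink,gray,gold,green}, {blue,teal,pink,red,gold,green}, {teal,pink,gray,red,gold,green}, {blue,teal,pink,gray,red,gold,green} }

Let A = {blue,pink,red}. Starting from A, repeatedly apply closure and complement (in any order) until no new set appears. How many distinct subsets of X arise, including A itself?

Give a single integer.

cl via duality: int({teal,gray,gold,green}) = {teal,gold,green}, so X∖{teal,gold,green} = {blue,pink,gray,red}
Write k for closure, c for complement:
  1. A     = {blue,pink,red}
  2. kA    = {blue,pink,gray,red}
  3. cA    = {teal,gray,gold,green}
  4. ckA   = {teal,gold,green}
  5. kcA   = {teal,gray,red,gold,green}
  6. kckA  = {teal,red,gold,green}
  7. ckcA  = {blue,pink}
  8. ckckA = {blue,pink,gray}
applying k or c yields no new set

8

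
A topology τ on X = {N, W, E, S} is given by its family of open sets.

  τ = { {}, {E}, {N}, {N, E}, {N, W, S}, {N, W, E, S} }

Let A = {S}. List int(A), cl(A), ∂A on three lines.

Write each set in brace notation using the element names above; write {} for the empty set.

int(A) = {}
cl(A)  = {W, S}
∂A     = {W, S}

opens ⊆ A: {}; union → int = {}
complement {N, W, E}; its interior {N, E}; cl(A) = X∖{N, E} = {W, S}
boundary = {W, S} ∖ {} = {W, S}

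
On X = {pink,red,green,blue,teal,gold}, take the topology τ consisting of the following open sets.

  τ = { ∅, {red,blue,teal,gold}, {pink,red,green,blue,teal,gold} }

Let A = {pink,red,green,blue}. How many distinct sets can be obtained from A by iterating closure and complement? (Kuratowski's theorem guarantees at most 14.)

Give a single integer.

4

closure: X∖int(X∖A) = X∖∅ = {pink,red,green,blue,teal,gold}
Let k=closure and c=complement:
  1. A     = {pink,red,green,blue}
  2. kA    = {pink,red,green,blue,teal,gold}
  3. cA    = {teal,gold}
  4. ckA   = ∅
— saturated at 4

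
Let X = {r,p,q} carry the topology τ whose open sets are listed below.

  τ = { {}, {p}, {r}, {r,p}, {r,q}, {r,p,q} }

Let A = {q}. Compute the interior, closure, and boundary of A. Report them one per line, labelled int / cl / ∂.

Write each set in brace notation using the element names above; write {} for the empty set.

int(A) = {}
cl(A)  = {q}
∂A     = {q}

open subsets of A: {}; so int(A) = {}
closure: X∖int(X∖A) = X∖{r,p} = {q}
∂A = {q} minus {} = {q}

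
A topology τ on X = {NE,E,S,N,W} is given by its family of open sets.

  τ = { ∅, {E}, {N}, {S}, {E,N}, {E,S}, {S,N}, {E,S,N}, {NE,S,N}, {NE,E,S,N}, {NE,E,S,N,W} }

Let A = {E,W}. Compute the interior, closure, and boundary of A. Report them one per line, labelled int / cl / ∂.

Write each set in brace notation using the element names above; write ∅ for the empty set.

open subsets of A: ∅, {E}; so int(A) = {E}
closure: X∖int(X∖A) = X∖{NE,S,N} = {E,W}
∂A = {E,W} minus {E} = {W}

int(A) = {E}
cl(A)  = {E,W}
∂A     = {W}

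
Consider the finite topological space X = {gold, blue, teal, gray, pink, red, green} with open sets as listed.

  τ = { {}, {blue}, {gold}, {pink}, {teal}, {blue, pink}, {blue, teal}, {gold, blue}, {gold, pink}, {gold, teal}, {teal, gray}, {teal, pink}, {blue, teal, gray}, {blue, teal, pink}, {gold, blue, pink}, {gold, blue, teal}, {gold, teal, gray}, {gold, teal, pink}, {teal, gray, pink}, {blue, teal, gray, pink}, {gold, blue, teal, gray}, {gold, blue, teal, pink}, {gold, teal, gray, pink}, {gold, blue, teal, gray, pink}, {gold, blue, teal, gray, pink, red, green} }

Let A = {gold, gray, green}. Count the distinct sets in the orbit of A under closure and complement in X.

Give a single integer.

complement {blue, teal, pink, red}; its interior {blue, teal, pink}; cl(A) = X∖{blue, teal, pink} = {gold, gray, red, green}
With k = closure, c = complement:
  1. A     = {gold, gray, green}
  2. kA    = {gold, gray, red, green}
  3. cA    = {blue, teal, pink, red}
  4. ckA   = {blue, teal, pink}
  5. kcA   = {blue, teal, gray, pink, red, green}
  6. ckcA  = {gold}
  7. kckcA = {gold, red, green}
  8. ckckcA = {blue, teal, gray, pink}
k, c of each give nothing new

8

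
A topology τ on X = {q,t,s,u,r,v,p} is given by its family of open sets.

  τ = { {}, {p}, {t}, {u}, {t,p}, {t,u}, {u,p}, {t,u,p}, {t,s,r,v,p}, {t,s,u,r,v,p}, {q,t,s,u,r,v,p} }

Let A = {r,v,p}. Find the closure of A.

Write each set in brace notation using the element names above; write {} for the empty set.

{q,s,r,v,p}

closure: X∖int(X∖A) = X∖{t,u} = {q,s,r,v,p}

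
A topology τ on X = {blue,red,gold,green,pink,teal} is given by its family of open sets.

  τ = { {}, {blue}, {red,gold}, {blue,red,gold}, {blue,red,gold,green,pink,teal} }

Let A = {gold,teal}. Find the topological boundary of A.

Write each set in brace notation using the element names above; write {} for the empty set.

interior: largest open inside A is {} (from {})
cl via duality: int({blue,red,green,pink}) = {blue}, so X∖{blue} = {red,gold,green,pink,teal}
cl∖int = {red,gold,green,pink,teal}

{red,gold,green,pink,teal}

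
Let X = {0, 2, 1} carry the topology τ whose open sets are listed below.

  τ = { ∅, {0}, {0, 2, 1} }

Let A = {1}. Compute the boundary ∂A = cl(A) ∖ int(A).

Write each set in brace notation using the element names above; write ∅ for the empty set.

open subsets of A: ∅; so int(A) = ∅
closure: X∖int(X∖A) = X∖{0} = {2, 1}
∂A = {2, 1} minus ∅ = {2, 1}

{2, 1}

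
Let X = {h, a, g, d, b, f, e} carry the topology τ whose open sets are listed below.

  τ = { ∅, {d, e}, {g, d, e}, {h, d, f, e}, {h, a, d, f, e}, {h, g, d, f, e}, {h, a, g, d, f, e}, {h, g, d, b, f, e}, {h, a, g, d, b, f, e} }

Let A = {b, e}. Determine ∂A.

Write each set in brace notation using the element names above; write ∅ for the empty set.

opens ⊆ A: ∅; union → int = ∅
complement {h, a, g, d, f}; its interior ∅; cl(A) = X∖∅ = {h, a, g, d, b, f, e}
boundary = {h, a, g, d, b, f, e} ∖ ∅ = {h, a, g, d, b, f, e}

{h, a, g, d, b, f, e}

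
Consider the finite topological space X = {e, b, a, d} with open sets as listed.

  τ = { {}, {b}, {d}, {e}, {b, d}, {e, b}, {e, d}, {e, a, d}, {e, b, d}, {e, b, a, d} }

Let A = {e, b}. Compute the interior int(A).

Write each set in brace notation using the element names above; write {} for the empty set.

opens ⊆ A: {}, {e}, {b}, {e, b}; union → int = {e, b}

{e, b}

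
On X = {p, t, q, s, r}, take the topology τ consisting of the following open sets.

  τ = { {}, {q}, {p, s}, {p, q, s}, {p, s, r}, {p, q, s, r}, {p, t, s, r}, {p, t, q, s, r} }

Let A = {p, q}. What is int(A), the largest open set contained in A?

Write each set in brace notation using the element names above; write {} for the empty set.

{q}

U open, U⊆A: {}, {q}. int(A) = ⋃ = {q}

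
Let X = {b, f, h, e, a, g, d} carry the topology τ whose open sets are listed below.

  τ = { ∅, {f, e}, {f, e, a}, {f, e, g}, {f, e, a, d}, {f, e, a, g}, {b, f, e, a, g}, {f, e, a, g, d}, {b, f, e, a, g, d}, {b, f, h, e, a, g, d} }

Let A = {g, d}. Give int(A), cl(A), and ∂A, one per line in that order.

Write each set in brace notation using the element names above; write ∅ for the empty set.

interior: largest open inside A is ∅ (from ∅)
cl via duality: int({b, f, h, e, a}) = {f, e, a}, so X∖{f, e, a} = {b, h, g, d}
cl∖int = {b, h, g, d}

int(A) = ∅
cl(A)  = {b, h, g, d}
∂A     = {b, h, g, d}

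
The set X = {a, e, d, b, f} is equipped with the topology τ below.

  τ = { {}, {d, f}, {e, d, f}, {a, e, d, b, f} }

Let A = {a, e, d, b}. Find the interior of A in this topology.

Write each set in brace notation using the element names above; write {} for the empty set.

open subsets of A: {}; so int(A) = {}

{}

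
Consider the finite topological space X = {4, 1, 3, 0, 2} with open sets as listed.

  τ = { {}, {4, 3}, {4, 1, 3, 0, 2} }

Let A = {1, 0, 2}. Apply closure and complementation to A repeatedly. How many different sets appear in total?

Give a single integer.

4

cl via duality: int({4, 3}) = {4, 3}, so X∖{4, 3} = {1, 0, 2}
Write k for closure, c for complement:
  1. A     = {1, 0, 2}
  2. cA    = {4, 3}
  3. kcA   = {4, 1, 3, 0, 2}
  4. ckcA  = {}
applying k or c yields no new set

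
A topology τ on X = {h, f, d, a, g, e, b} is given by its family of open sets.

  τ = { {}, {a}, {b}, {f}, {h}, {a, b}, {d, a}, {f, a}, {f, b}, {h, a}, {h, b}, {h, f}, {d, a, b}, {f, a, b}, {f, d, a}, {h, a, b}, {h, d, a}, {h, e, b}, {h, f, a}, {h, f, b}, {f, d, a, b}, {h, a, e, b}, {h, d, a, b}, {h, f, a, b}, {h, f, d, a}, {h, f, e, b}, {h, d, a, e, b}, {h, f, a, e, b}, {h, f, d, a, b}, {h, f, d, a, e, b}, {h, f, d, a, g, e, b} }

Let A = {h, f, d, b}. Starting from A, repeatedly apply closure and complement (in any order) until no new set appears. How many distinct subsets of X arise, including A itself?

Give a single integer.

10

cl via duality: int({a, g, e}) = {a}, so X∖{a} = {h, f, d, g, e, b}
Write k for closure, c for complement:
  1. A     = {h, f, d, b}
  2. kA    = {h, f, d, g, e, b}
  3. cA    = {a, g, e}
  4. ckA   = {a}
  5. kcA   = {d, a, g, e}
  6. kckA  = {d, a, g}
  7. ckcA  = {h, f, b}
  8. ckckA = {h, f, e, b}
  9. kckcA = {h, f, g, e, b}
  10. ckckcA = {d, a}
applying k or c yields no new set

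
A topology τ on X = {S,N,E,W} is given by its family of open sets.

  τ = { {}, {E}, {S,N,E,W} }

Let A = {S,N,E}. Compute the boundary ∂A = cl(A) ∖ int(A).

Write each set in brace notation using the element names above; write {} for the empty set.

{S,N,W}

open subsets of A: {}, {E}; so int(A) = {E}
closure: X∖int(X∖A) = X∖{} = {S,N,E,W}
∂A = {S,N,E,W} minus {E} = {S,N,W}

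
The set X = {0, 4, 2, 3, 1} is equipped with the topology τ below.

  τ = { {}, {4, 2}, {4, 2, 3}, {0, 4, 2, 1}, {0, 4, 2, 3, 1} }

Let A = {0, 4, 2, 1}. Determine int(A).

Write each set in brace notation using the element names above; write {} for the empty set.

interior: largest open inside A is {0, 4, 2, 1} (from {}, {4, 2}, {0, 4, 2, 1})

{0, 4, 2, 1}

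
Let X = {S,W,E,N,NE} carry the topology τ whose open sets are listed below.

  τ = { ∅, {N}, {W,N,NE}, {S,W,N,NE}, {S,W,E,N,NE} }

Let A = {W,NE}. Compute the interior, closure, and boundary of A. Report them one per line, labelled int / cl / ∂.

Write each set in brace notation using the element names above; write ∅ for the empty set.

int(A) = ∅
cl(A)  = {S,W,E,NE}
∂A     = {S,W,E,NE}

interior: largest open inside A is ∅ (from ∅)
cl via duality: int({S,E,N}) = {N}, so X∖{N} = {S,W,E,NE}
cl∖int = {S,W,E,NE}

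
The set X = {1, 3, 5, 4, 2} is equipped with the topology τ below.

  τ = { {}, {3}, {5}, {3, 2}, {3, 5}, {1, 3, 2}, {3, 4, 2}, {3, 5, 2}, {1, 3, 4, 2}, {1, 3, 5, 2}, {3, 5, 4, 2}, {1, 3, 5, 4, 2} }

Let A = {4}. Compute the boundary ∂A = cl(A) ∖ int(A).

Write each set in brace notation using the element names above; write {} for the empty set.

opens ⊆ A: {}; union → int = {}
complement {1, 3, 5, 2}; its interior {1, 3, 5, 2}; cl(A) = X∖{1, 3, 5, 2} = {4}
boundary = {4} ∖ {} = {4}

{4}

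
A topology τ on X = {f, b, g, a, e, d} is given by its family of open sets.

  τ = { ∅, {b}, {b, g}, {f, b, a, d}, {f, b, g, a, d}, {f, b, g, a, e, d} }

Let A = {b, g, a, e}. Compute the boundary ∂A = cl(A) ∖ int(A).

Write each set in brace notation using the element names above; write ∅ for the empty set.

opens ⊆ A: ∅, {b}, {b, g}; union → int = {b, g}
complement {f, d}; its interior ∅; cl(A) = X∖∅ = {f, b, g, a, e, d}
boundary = {f, b, g, a, e, d} ∖ {b, g} = {f, a, e, d}

{f, a, e, d}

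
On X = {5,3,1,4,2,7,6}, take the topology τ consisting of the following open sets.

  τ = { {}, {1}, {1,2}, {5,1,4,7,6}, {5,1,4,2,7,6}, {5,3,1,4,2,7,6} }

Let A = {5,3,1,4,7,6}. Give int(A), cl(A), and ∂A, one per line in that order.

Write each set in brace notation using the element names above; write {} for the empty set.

open subsets of A: {}, {1}, {5,1,4,7,6}; so int(A) = {5,1,4,7,6}
closure: X∖int(X∖A) = X∖{} = {5,3,1,4,2,7,6}
∂A = {5,3,1,4,2,7,6} minus {5,1,4,7,6} = {3,2}

int(A) = {5,1,4,7,6}
cl(A)  = {5,3,1,4,2,7,6}
∂A     = {3,2}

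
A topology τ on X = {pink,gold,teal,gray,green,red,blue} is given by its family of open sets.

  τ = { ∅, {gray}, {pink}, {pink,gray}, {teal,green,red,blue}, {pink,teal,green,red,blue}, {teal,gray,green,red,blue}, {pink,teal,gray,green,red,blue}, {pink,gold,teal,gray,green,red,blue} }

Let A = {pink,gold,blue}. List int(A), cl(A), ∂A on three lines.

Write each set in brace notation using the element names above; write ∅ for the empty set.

int(A) = {pink}
cl(A)  = {pink,gold,teal,green,red,blue}
∂A     = {gold,teal,green,red,blue}

opens ⊆ A: ∅, {pink}; union → int = {pink}
complement {teal,gray,green,red}; its interior {gray}; cl(A) = X∖{gray} = {pink,gold,teal,green,red,blue}
boundary = {pink,gold,teal,green,red,blue} ∖ {pink} = {gold,teal,green,red,blue}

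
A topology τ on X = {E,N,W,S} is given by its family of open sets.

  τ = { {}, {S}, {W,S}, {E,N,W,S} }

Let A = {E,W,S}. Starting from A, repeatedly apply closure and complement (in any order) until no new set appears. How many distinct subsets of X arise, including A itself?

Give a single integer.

cl via duality: int({N}) = {}, so X∖{} = {E,N,W,S}
Write k for closure, c for complement:
  1. A     = {E,W,S}
  2. kA    = {E,N,W,S}
  3. cA    = {N}
  4. ckA   = {}
  5. kcA   = {E,N}
  6. ckcA  = {W,S}
applying k or c yields no new set

6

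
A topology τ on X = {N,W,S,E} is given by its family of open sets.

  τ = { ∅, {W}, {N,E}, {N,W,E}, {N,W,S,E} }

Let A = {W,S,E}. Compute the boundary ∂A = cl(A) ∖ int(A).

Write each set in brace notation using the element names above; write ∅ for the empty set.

{N,S,E}

interior: largest open inside A is {W} (from ∅, {W})
cl via duality: int({N}) = ∅, so X∖∅ = {N,W,S,E}
cl∖int = {N,S,E}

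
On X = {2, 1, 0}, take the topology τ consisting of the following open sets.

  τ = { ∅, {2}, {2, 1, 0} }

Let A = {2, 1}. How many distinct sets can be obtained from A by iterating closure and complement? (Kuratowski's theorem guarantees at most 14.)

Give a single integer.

6

closure: X∖int(X∖A) = X∖∅ = {2, 1, 0}
Let k=closure and c=complement:
  1. A     = {2, 1}
  2. kA    = {2, 1, 0}
  3. cA    = {0}
  4. ckA   = ∅
  5. kcA   = {1, 0}
  6. ckcA  = {2}
— saturated at 6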